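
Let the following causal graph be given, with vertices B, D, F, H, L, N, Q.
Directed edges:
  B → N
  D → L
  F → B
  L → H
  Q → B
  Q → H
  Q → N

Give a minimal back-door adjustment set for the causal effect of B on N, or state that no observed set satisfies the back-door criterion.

desc(B)\{B}={N}; candidates ⊆ {D,F,H,L,Q}.
size 0: {}; under {} B still reaches {F,H,N,Q} ∋ N.
{Q}: B⊥N given {Q} in G with B→· removed — back-door holds.

B→N: minimal back-door set {Q}.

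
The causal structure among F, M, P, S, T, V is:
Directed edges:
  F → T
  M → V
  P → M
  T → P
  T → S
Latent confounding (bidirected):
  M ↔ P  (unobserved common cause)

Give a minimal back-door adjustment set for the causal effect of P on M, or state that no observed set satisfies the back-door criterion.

desc(P)\{P}={M,V}; candidates ⊆ {F,S,T}.
P↔M: latent back-door arc(s) into P.
size 0: {}; under {} P still reaches {F,M,S,T,V} ∋ M.
size 1: {F}, {S}, {T}; under {F} P still reaches {M,S,T,V} ∋ M.
size 2: {F,S}, {F,T}, {S,T}; under {F,S} P still reaches {M,T,V} ∋ M.
P↔M cannot be blocked by any observed set — no back-door set.

P→M: no observed back-door set.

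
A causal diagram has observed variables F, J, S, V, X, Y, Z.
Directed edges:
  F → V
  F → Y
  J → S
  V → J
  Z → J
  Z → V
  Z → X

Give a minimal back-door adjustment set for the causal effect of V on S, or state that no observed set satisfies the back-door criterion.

V→S: minimal back-door set {Z}.

desc(V)\{V}={J,S}; candidates ⊆ {F,X,Y,Z}.
size 0: {}; under {} V still reaches {F,J,S,X,Y,Z} ∋ S.
{Z}: V⊥S given {Z} in G with V→· removed — back-door holds.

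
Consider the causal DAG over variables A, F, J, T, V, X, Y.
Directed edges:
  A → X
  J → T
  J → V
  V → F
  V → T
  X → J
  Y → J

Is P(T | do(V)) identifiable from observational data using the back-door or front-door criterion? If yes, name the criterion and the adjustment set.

desc(V)\{V}={F,T}; candidates ⊆ {A,J,X,Y}.
size 0: {}; under {} V still reaches {A,J,T,X,Y} ∋ T.
{J}: V⊥T given {J} in G with V→· removed — back-door holds.
P(T|do(V)) = Σ_{J} P(T|V,J)·P(J).

P(T|do(V)): backdoor, adjust for {J}.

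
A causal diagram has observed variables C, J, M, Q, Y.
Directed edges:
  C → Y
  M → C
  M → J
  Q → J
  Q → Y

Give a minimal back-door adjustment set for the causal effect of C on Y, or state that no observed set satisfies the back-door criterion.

desc(C)\{C}={Y}; candidates ⊆ {J,M,Q}.
∅: C⊥Y given ∅ in G with C→· removed — back-door holds.

C→Y: minimal back-door set ∅.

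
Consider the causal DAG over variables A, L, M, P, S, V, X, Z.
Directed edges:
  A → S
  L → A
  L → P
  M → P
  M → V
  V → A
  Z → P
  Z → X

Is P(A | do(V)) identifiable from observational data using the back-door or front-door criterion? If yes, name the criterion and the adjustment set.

desc(V)\{V}={A,S}; candidates ⊆ {L,M,P,X,Z}.
∅: V⊥A given ∅ in G with V→· removed — back-door holds.
P(A|do(V)) = P(A|V) — no adjustment needed.

P(A|do(V)): backdoor, adjust for ∅.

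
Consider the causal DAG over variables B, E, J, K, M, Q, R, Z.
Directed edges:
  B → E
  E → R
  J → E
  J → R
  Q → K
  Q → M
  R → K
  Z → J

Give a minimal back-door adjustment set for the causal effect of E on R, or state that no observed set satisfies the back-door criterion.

E→R: minimal back-door set {J}.

desc(E)\{E}={K,R}; candidates ⊆ {B,J,M,Q,Z}.
size 0: {}; under {} E still reaches {B,J,K,R,Z} ∋ R.
{J}: E⊥R given {J} in G with E→· removed — back-door holds.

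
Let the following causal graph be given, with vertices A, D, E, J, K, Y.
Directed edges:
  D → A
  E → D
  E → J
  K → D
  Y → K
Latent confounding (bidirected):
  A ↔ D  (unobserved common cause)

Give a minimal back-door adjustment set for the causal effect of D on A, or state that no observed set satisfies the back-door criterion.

desc(D)\{D}={A}; candidates ⊆ {E,J,K,Y}.
D↔A: latent back-door arc(s) into D.
size 0: {}; under {} D still reaches {A,E,J,K,Y} ∋ A.
size 1: {E}, {J}, {K} …(+1); under {E} D still reaches {A,K,Y} ∋ A.
size 2: {E,J}, {E,K}, {E,Y} …(+3); under {E,J} D still reaches {A,K,Y} ∋ A.
D↔A cannot be blocked by any observed set — no back-door set.

D→A: no observed back-door set.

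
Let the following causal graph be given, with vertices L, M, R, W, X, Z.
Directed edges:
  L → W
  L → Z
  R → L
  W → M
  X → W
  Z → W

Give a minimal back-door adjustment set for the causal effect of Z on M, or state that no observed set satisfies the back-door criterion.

Z→M: minimal back-door set {L}.

desc(Z)\{Z}={M,W}; candidates ⊆ {L,R,X}.
size 0: {}; under {} Z still reaches {L,M,R,W} ∋ M.
{L}: Z⊥M given {L} in G with Z→· removed — back-door holds.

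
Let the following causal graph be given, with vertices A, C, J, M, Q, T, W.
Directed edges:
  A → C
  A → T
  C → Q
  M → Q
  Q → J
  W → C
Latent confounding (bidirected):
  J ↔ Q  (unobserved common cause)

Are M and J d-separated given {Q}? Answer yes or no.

No — M and J are d-connected given {Q}.

Bayes-Ball from M | {Q} reaches {A,C,J,T,W}.
J ∈ reach(M|{Q}) ⇒ M ⊥̸ J | {Q}.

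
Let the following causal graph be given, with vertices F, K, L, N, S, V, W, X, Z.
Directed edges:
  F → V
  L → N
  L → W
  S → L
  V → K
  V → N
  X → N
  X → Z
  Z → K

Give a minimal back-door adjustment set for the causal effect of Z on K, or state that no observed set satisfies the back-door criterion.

desc(Z)\{Z}={K}; candidates ⊆ {F,L,N,S,V,W,X}.
∅: Z⊥K given ∅ in G with Z→· removed — back-door holds.

Z→K: minimal back-door set ∅.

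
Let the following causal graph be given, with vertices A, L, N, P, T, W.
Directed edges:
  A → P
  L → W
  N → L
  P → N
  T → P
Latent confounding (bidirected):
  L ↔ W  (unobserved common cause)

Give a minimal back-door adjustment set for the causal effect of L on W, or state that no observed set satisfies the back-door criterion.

L→W: no observed back-door set.

desc(L)\{L}={W}; candidates ⊆ {A,N,P,T}.
L↔W: latent back-door arc(s) into L.
size 0: {}; under {} L still reaches {A,N,P,T,W} ∋ W.
size 1: {A}, {N}, {P} …(+1); under {A} L still reaches {N,P,T,W} ∋ W.
size 2: {A,N}, {A,P}, {A,T} …(+3); under {A,N} L still reaches {W} ∋ W.
L↔W cannot be blocked by any observed set — no back-door set.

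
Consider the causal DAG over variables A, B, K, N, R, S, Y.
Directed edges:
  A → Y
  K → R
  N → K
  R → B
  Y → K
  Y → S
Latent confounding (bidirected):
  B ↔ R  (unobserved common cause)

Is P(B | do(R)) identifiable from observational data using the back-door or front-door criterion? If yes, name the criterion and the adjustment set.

desc(R)\{R}={B}; candidates ⊆ {A,K,N,S,Y}.
R↔B: latent back-door arc(s) into R.
size 0: {}; under {} R still reaches {A,B,K,N,S,Y} ∋ B.
size 1: {A}, {K}, {N} …(+2); under {A} R still reaches {B,K,N,S,Y} ∋ B.
size 2: {A,K}, {A,N}, {A,S} …(+7); under {A,K} R still reaches {B} ∋ B.
R↔B cannot be blocked by any observed set — no back-door set.
No mediator lies on a directed R→…→B path.
Neither criterion identifies P(B|do(R)) in this graph.

P(B|do(R)): not identifiable (no BD/FD set).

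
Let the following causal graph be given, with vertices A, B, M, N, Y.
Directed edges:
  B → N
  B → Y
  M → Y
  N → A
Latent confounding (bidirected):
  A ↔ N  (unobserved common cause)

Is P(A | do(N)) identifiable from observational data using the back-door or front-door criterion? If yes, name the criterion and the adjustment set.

desc(N)\{N}={A}; candidates ⊆ {B,M,Y}.
N↔A: latent back-door arc(s) into N.
size 0: {}; under {} N still reaches {A,B,Y} ∋ A.
size 1: {B}, {M}, {Y}; under {B} N still reaches {A} ∋ A.
size 2: {B,M}, {B,Y}, {M,Y}; under {B,M} N still reaches {A} ∋ A.
N↔A cannot be blocked by any observed set — no back-door set.
No mediator lies on a directed N→…→A path.
Neither criterion identifies P(A|do(N)) in this graph.

P(A|do(N)): not identifiable (no BD/FD set).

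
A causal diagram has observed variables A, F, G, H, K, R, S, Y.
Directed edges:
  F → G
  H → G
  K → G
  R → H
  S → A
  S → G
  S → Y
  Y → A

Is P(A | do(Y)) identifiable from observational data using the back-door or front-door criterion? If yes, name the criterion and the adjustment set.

desc(Y)\{Y}={A}; candidates ⊆ {F,G,H,K,R,S}.
size 0: {}; under {} Y still reaches {A,G,S} ∋ A.
{S}: Y⊥A given {S} in G with Y→· removed — back-door holds.
P(A|do(Y)) = Σ_{S} P(A|Y,S)·P(S).

P(A|do(Y)): backdoor, adjust for {S}.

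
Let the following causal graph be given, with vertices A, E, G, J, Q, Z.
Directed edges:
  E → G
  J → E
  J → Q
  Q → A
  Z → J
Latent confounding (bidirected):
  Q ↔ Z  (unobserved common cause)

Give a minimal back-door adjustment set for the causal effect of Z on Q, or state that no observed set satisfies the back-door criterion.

Z→Q: no observed back-door set.

desc(Z)\{Z}={A,E,G,J,Q}; candidates ⊆ {—}.
Z↔Q: latent back-door arc(s) into Z.
size 0: {}; under {} Z still reaches {A,Q} ∋ Q.
Z↔Q cannot be blocked by any observed set — no back-door set.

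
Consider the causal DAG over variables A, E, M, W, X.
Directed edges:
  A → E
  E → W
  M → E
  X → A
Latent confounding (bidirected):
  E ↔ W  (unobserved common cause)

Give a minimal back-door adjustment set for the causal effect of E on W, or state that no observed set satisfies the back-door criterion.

E→W: no observed back-door set.

desc(E)\{E}={W}; candidates ⊆ {A,M,X}.
E↔W: latent back-door arc(s) into E.
size 0: {}; under {} E still reaches {A,M,W,X} ∋ W.
size 1: {A}, {M}, {X}; under {A} E still reaches {M,W} ∋ W.
size 2: {A,M}, {A,X}, {M,X}; under {A,M} E still reaches {W} ∋ W.
E↔W cannot be blocked by any observed set — no back-door set.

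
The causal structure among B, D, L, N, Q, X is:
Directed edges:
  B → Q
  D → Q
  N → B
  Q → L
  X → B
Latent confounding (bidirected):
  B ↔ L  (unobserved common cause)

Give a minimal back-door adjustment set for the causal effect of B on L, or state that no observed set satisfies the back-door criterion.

B→L: no observed back-door set.

desc(B)\{B}={L,Q}; candidates ⊆ {D,N,X}.
B↔L: latent back-door arc(s) into B.
size 0: {}; under {} B still reaches {L,N,X} ∋ L.
size 1: {D}, {N}, {X}; under {D} B still reaches {L,N,X} ∋ L.
size 2: {D,N}, {D,X}, {N,X}; under {D,N} B still reaches {L,X} ∋ L.
B↔L cannot be blocked by any observed set — no back-door set.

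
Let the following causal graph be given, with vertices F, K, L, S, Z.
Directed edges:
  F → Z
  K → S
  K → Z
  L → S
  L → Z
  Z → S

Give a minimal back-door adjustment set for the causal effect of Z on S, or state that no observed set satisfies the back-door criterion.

Z→S: minimal back-door set {K, L}.

desc(Z)\{Z}={S}; candidates ⊆ {F,K,L}.
size 0: {}; under {} Z still reaches {F,K,L,S} ∋ S.
size 1: {F}, {K}, {L}; under {F} Z still reaches {K,L,S} ∋ S.
{K,L}: Z⊥S given {K,L} in G with Z→· removed — back-door holds.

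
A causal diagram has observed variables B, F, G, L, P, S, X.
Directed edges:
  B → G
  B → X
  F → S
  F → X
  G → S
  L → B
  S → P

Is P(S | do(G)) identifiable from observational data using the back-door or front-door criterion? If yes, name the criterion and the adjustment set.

P(S|do(G)): backdoor, adjust for ∅.

desc(G)\{G}={P,S}; candidates ⊆ {B,F,L,X}.
∅: G⊥S given ∅ in G with G→· removed — back-door holds.
P(S|do(G)) = P(S|G) — no adjustment needed.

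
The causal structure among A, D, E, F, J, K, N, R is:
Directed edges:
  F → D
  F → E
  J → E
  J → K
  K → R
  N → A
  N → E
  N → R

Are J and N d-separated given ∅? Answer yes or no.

Bayes-Ball from J | ∅ reaches {E,K,R}.
N ∉ reach(J|∅) ⇒ J ⊥ N | ∅.

Yes — J ⊥ N | ∅.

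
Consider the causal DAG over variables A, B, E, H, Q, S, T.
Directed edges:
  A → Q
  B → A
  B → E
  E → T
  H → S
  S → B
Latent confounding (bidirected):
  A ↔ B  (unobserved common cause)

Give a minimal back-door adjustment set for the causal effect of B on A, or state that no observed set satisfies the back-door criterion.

B→A: no observed back-door set.

desc(B)\{B}={A,E,Q,T}; candidates ⊆ {H,S}.
B↔A: latent back-door arc(s) into B.
size 0: {}; under {} B still reaches {A,H,Q,S} ∋ A.
size 1: {H}, {S}; under {H} B still reaches {A,Q,S} ∋ A.
size 2: {H,S}; under {H,S} B still reaches {A,Q} ∋ A.
B↔A cannot be blocked by any observed set — no back-door set.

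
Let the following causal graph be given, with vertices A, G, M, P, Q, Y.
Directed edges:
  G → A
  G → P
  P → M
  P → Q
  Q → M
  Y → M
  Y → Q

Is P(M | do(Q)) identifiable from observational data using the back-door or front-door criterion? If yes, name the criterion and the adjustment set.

P(M|do(Q)): backdoor, adjust for {P, Y}.

desc(Q)\{Q}={M}; candidates ⊆ {A,G,P,Y}.
size 0: {}; under {} Q still reaches {A,G,M,P,Y} ∋ M.
size 1: {A}, {G}, {P} …(+1); under {A} Q still reaches {G,M,P,Y} ∋ M.
{P,Y}: Q⊥M given {P,Y} in G with Q→· removed — back-door holds.
P(M|do(Q)) = Σ_{P,Y} P(M|Q,P,Y)·P(P,Y).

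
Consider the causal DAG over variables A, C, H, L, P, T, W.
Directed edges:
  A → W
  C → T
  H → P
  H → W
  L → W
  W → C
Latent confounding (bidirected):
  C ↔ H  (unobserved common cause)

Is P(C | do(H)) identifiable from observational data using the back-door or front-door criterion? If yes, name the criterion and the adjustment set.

desc(H)\{H}={C,P,T,W}; candidates ⊆ {A,L}.
H↔C: latent back-door arc(s) into H.
size 0: {}; under {} H still reaches {C,T} ∋ C.
size 1: {A}, {L}; under {A} H still reaches {C,T} ∋ C.
size 2: {A,L}; under {A,L} H still reaches {C,T} ∋ C.
H↔C cannot be blocked by any observed set — no back-door set.
{W}: (i) intercepts every directed H→C path; (ii) no back-door H→{W}; (iii) {H} blocks every back-door {W}→C. Front-door holds.
P(C|do(H)) = Σ_{W} P(W|H) Σ_{H'} P(C|W,H')P(H').

P(C|do(H)): frontdoor, adjust for {W}.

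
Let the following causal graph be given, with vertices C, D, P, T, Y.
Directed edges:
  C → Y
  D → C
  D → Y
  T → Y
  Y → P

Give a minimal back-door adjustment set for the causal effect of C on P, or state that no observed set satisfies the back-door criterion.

C→P: minimal back-door set {D}.

desc(C)\{C}={P,Y}; candidates ⊆ {D,T}.
size 0: {}; under {} C still reaches {D,P,Y} ∋ P.
{D}: C⊥P given {D} in G with C→· removed — back-door holds.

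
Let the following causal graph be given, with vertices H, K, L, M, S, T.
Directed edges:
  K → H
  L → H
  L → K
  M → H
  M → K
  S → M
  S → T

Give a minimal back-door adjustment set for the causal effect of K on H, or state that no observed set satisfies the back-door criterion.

K→H: minimal back-door set {L, M}.

desc(K)\{K}={H}; candidates ⊆ {L,M,S,T}.
size 0: {}; under {} K still reaches {H,L,M,S,T} ∋ H.
size 1: {L}, {M}, {S} …(+1); under {L} K still reaches {H,M,S,T} ∋ H.
{L,M}: K⊥H given {L,M} in G with K→· removed — back-door holds.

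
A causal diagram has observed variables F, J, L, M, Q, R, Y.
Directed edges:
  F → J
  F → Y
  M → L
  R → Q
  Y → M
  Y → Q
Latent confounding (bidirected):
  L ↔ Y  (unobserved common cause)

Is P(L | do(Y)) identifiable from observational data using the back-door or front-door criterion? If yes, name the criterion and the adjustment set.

desc(Y)\{Y}={L,M,Q}; candidates ⊆ {F,J,R}.
Y↔L: latent back-door arc(s) into Y.
size 0: {}; under {} Y still reaches {F,J,L} ∋ L.
size 1: {F}, {J}, {R}; under {F} Y still reaches {L} ∋ L.
size 2: {F,J}, {F,R}, {J,R}; under {F,J} Y still reaches {L} ∋ L.
Y↔L cannot be blocked by any observed set — no back-door set.
{M}: (i) intercepts every directed Y→L path; (ii) no back-door Y→{M}; (iii) {Y} blocks every back-door {M}→L. Front-door holds.
P(L|do(Y)) = Σ_{M} P(M|Y) Σ_{Y'} P(L|M,Y')P(Y').

P(L|do(Y)): frontdoor, adjust for {M}.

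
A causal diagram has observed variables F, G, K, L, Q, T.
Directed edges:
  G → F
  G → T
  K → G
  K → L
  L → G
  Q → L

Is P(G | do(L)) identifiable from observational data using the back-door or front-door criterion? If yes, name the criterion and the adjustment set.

P(G|do(L)): backdoor, adjust for {K}.

desc(L)\{L}={F,G,T}; candidates ⊆ {K,Q}.
size 0: {}; under {} L still reaches {F,G,K,Q,T} ∋ G.
{K}: L⊥G given {K} in G with L→· removed — back-door holds.
P(G|do(L)) = Σ_{K} P(G|L,K)·P(K).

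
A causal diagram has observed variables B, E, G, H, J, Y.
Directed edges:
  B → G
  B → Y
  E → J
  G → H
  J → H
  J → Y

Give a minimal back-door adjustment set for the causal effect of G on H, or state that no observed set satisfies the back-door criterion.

G→H: minimal back-door set ∅.

desc(G)\{G}={H}; candidates ⊆ {B,E,J,Y}.
∅: G⊥H given ∅ in G with G→· removed — back-door holds.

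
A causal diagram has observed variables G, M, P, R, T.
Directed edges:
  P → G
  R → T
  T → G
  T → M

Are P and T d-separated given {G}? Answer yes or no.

Bayes-Ball from P | {G} reaches {M,R,T}.
T ∈ reach(P|{G}) ⇒ P ⊥̸ T | {G}.

No — P and T are d-connected given {G}.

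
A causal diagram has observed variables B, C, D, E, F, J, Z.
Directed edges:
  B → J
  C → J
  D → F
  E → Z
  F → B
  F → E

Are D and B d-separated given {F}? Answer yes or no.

Bayes-Ball from D | {F} reaches ∅.
B ∉ reach(D|{F}) ⇒ D ⊥ B | {F}.

Yes — D ⊥ B | {F}.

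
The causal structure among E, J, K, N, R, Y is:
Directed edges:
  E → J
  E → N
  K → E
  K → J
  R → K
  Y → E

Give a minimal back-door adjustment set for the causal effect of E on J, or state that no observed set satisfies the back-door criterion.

desc(E)\{E}={J,N}; candidates ⊆ {K,R,Y}.
size 0: {}; under {} E still reaches {J,K,R,Y} ∋ J.
{K}: E⊥J given {K} in G with E→· removed — back-door holds.

E→J: minimal back-door set {K}.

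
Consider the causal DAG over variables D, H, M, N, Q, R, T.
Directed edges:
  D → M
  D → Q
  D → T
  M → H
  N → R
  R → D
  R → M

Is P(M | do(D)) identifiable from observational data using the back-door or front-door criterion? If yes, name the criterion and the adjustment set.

P(M|do(D)): backdoor, adjust for {R}.

desc(D)\{D}={H,M,Q,T}; candidates ⊆ {N,R}.
size 0: {}; under {} D still reaches {H,M,N,R} ∋ M.
{R}: D⊥M given {R} in G with D→· removed — back-door holds.
P(M|do(D)) = Σ_{R} P(M|D,R)·P(R).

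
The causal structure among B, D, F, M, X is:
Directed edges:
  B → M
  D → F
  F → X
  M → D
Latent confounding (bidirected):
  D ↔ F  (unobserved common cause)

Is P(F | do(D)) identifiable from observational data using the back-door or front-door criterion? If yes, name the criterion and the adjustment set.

desc(D)\{D}={F,X}; candidates ⊆ {B,M}.
D↔F: latent back-door arc(s) into D.
size 0: {}; under {} D still reaches {B,F,M,X} ∋ F.
size 1: {B}, {M}; under {B} D still reaches {F,M,X} ∋ F.
size 2: {B,M}; under {B,M} D still reaches {F,X} ∋ F.
D↔F cannot be blocked by any observed set — no back-door set.
No mediator lies on a directed D→…→F path.
Neither criterion identifies P(F|do(D)) in this graph.

P(F|do(D)): not identifiable (no BD/FD set).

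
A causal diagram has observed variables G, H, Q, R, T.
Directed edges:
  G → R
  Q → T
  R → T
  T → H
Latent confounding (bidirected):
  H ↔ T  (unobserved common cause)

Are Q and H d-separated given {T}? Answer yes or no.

Bayes-Ball from Q | {T} reaches {G,H,R}.
H ∈ reach(Q|{T}) ⇒ Q ⊥̸ H | {T}.

No — Q and H are d-connected given {T}.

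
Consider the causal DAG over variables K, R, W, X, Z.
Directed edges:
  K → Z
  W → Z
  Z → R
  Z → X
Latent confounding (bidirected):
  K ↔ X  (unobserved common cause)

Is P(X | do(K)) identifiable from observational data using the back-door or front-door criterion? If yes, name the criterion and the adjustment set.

P(X|do(K)): frontdoor, adjust for {Z}.

desc(K)\{K}={R,X,Z}; candidates ⊆ {W}.
K↔X: latent back-door arc(s) into K.
size 0: {}; under {} K still reaches {X} ∋ X.
size 1: {W}; under {W} K still reaches {X} ∋ X.
K↔X cannot be blocked by any observed set — no back-door set.
{Z}: (i) intercepts every directed K→X path; (ii) no back-door K→{Z}; (iii) {K} blocks every back-door {Z}→X. Front-door holds.
P(X|do(K)) = Σ_{Z} P(Z|K) Σ_{K'} P(X|Z,K')P(K').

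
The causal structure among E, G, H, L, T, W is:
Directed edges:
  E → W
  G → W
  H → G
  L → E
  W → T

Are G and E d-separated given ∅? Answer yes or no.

Bayes-Ball from G | ∅ reaches {H,T,W}.
E ∉ reach(G|∅) ⇒ G ⊥ E | ∅.

Yes — G ⊥ E | ∅.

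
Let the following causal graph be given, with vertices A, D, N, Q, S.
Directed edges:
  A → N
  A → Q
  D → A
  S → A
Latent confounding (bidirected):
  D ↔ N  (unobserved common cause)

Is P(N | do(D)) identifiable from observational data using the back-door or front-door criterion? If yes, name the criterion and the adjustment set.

P(N|do(D)): frontdoor, adjust for {A}.

desc(D)\{D}={A,N,Q}; candidates ⊆ {S}.
D↔N: latent back-door arc(s) into D.
size 0: {}; under {} D still reaches {N} ∋ N.
size 1: {S}; under {S} D still reaches {N} ∋ N.
D↔N cannot be blocked by any observed set — no back-door set.
{A}: (i) intercepts every directed D→N path; (ii) no back-door D→{A}; (iii) {D} blocks every back-door {A}→N. Front-door holds.
P(N|do(D)) = Σ_{A} P(A|D) Σ_{D'} P(N|A,D')P(D').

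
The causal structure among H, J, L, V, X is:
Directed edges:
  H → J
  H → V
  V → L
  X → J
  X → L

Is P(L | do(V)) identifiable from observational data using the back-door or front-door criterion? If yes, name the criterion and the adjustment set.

P(L|do(V)): backdoor, adjust for ∅.

desc(V)\{V}={L}; candidates ⊆ {H,J,X}.
∅: V⊥L given ∅ in G with V→· removed — back-door holds.
P(L|do(V)) = P(L|V) — no adjustment needed.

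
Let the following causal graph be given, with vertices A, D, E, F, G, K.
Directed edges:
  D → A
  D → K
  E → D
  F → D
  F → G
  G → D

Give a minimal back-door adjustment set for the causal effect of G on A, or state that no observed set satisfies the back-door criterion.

desc(G)\{G}={A,D,K}; candidates ⊆ {E,F}.
size 0: {}; under {} G still reaches {A,D,F,K} ∋ A.
{F}: G⊥A given {F} in G with G→· removed — back-door holds.

G→A: minimal back-door set {F}.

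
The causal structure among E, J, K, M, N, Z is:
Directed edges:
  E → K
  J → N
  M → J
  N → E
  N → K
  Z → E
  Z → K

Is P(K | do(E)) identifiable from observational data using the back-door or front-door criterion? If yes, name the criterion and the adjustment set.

desc(E)\{E}={K}; candidates ⊆ {J,M,N,Z}.
size 0: {}; under {} E still reaches {J,K,M,N,Z} ∋ K.
size 1: {J}, {M}, {N} …(+1); under {J} E still reaches {K,N,Z} ∋ K.
{N,Z}: E⊥K given {N,Z} in G with E→· removed — back-door holds.
P(K|do(E)) = Σ_{N,Z} P(K|E,N,Z)·P(N,Z).

P(K|do(E)): backdoor, adjust for {N, Z}.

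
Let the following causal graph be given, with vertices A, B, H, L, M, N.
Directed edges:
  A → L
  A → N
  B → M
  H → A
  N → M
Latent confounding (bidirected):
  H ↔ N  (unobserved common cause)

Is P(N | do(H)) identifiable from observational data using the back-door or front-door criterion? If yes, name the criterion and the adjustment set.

P(N|do(H)): frontdoor, adjust for {A}.

desc(H)\{H}={A,L,M,N}; candidates ⊆ {B}.
H↔N: latent back-door arc(s) into H.
size 0: {}; under {} H still reaches {M,N} ∋ N.
size 1: {B}; under {B} H still reaches {M,N} ∋ N.
H↔N cannot be blocked by any observed set — no back-door set.
{A}: (i) intercepts every directed H→N path; (ii) no back-door H→{A}; (iii) {H} blocks every back-door {A}→N. Front-door holds.
P(N|do(H)) = Σ_{A} P(A|H) Σ_{H'} P(N|A,H')P(H').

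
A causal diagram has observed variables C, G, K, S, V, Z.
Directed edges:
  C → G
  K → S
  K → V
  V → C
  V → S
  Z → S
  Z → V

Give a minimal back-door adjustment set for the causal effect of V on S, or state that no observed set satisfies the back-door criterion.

V→S: minimal back-door set {K, Z}.

desc(V)\{V}={C,G,S}; candidates ⊆ {K,Z}.
size 0: {}; under {} V still reaches {K,S,Z} ∋ S.
size 1: {K}, {Z}; under {K} V still reaches {S,Z} ∋ S.
{K,Z}: V⊥S given {K,Z} in G with V→· removed — back-door holds.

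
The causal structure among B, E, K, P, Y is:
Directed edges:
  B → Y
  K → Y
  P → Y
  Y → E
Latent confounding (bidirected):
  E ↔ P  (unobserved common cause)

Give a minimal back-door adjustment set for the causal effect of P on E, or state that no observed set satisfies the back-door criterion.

desc(P)\{P}={E,Y}; candidates ⊆ {B,K}.
P↔E: latent back-door arc(s) into P.
size 0: {}; under {} P still reaches {E} ∋ E.
size 1: {B}, {K}; under {B} P still reaches {E} ∋ E.
size 2: {B,K}; under {B,K} P still reaches {E} ∋ E.
P↔E cannot be blocked by any observed set — no back-door set.

P→E: no observed back-door set.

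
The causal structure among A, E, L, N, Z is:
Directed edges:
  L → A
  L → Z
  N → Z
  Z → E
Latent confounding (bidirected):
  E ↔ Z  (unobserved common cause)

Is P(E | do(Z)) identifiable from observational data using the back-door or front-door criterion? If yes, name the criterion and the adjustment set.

P(E|do(Z)): not identifiable (no BD/FD set).

desc(Z)\{Z}={E}; candidates ⊆ {A,L,N}.
Z↔E: latent back-door arc(s) into Z.
size 0: {}; under {} Z still reaches {A,E,L,N} ∋ E.
size 1: {A}, {L}, {N}; under {A} Z still reaches {E,L,N} ∋ E.
size 2: {A,L}, {A,N}, {L,N}; under {A,L} Z still reaches {E,N} ∋ E.
Z↔E cannot be blocked by any observed set — no back-door set.
No mediator lies on a directed Z→…→E path.
Neither criterion identifies P(E|do(Z)) in this graph.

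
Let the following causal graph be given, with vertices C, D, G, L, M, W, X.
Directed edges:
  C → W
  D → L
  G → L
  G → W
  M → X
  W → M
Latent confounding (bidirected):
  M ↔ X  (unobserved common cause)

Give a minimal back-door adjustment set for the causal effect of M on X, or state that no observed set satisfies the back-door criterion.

desc(M)\{M}={X}; candidates ⊆ {C,D,G,L,W}.
M↔X: latent back-door arc(s) into M.
size 0: {}; under {} M still reaches {C,G,L,W,X} ∋ X.
size 1: {C}, {D}, {G} …(+2); under {C} M still reaches {G,L,W,X} ∋ X.
size 2: {C,D}, {C,G}, {C,L} …(+7); under {C,D} M still reaches {G,L,W,X} ∋ X.
M↔X cannot be blocked by any observed set — no back-door set.

M→X: no observed back-door set.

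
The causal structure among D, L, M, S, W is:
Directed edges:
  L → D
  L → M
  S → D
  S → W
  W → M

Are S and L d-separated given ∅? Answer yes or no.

Yes — S ⊥ L | ∅.

Bayes-Ball from S | ∅ reaches {D,M,W}.
L ∉ reach(S|∅) ⇒ S ⊥ L | ∅.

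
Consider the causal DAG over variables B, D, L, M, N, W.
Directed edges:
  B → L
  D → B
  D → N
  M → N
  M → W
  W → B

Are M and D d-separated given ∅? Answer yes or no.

Bayes-Ball from M | ∅ reaches {B,L,N,W}.
D ∉ reach(M|∅) ⇒ M ⊥ D | ∅.

Yes — M ⊥ D | ∅.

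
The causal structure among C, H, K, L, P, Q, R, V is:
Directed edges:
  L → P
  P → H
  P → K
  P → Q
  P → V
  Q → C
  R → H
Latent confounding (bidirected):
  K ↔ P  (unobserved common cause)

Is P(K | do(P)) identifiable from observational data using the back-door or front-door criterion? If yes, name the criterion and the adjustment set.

P(K|do(P)): not identifiable (no BD/FD set).

desc(P)\{P}={C,H,K,Q,V}; candidates ⊆ {L,R}.
P↔K: latent back-door arc(s) into P.
size 0: {}; under {} P still reaches {K,L} ∋ K.
size 1: {L}, {R}; under {L} P still reaches {K} ∋ K.
size 2: {L,R}; under {L,R} P still reaches {K} ∋ K.
P↔K cannot be blocked by any observed set — no back-door set.
No mediator lies on a directed P→…→K path.
Neither criterion identifies P(K|do(P)) in this graph.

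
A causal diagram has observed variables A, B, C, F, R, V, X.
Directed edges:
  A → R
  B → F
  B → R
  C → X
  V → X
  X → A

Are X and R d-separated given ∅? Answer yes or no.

No — X and R are d-connected given ∅.

Bayes-Ball from X | ∅ reaches {A,C,R,V}.
R ∈ reach(X|∅) ⇒ X ⊥̸ R | ∅.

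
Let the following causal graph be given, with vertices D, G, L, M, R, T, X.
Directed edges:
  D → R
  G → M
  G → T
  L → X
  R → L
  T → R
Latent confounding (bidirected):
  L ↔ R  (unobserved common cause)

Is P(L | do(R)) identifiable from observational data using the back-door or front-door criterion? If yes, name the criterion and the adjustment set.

desc(R)\{R}={L,X}; candidates ⊆ {D,G,M,T}.
R↔L: latent back-door arc(s) into R.
size 0: {}; under {} R still reaches {D,G,L,M,T,X} ∋ L.
size 1: {D}, {G}, {M} …(+1); under {D} R still reaches {G,L,M,T,X} ∋ L.
size 2: {D,G}, {D,M}, {D,T} …(+3); under {D,G} R still reaches {L,T,X} ∋ L.
R↔L cannot be blocked by any observed set — no back-door set.
No mediator lies on a directed R→…→L path.
Neither criterion identifies P(L|do(R)) in this graph.

P(L|do(R)): not identifiable (no BD/FD set).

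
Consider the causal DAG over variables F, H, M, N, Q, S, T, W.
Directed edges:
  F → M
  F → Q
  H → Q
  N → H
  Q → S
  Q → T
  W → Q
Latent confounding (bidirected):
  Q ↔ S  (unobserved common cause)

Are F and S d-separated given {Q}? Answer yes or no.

No — F and S are d-connected given {Q}.

Bayes-Ball from F | {Q} reaches {H,M,N,S,W}.
S ∈ reach(F|{Q}) ⇒ F ⊥̸ S | {Q}.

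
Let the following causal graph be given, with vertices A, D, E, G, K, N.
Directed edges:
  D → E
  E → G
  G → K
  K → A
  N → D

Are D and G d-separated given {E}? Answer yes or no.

Yes — D ⊥ G | {E}.

Bayes-Ball from D | {E} reaches {N}.
G ∉ reach(D|{E}) ⇒ D ⊥ G | {E}.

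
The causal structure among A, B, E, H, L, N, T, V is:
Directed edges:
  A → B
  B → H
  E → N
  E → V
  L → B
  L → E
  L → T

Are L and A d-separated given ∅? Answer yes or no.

Bayes-Ball from L | ∅ reaches {B,E,H,N,T,V}.
A ∉ reach(L|∅) ⇒ L ⊥ A | ∅.

Yes — L ⊥ A | ∅.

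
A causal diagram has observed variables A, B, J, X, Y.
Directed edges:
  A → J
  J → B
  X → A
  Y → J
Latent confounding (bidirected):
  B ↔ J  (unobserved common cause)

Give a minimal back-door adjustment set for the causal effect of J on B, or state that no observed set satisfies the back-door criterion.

desc(J)\{J}={B}; candidates ⊆ {A,X,Y}.
J↔B: latent back-door arc(s) into J.
size 0: {}; under {} J still reaches {A,B,X,Y} ∋ B.
size 1: {A}, {X}, {Y}; under {A} J still reaches {B,Y} ∋ B.
size 2: {A,X}, {A,Y}, {X,Y}; under {A,X} J still reaches {B,Y} ∋ B.
J↔B cannot be blocked by any observed set — no back-door set.

J→B: no observed back-door set.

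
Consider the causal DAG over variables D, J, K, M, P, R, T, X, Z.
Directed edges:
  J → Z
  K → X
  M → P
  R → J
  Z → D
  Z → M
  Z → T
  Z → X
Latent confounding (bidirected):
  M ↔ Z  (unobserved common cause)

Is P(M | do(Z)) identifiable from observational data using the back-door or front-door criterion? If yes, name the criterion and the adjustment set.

desc(Z)\{Z}={D,M,P,T,X}; candidates ⊆ {J,K,R}.
Z↔M: latent back-door arc(s) into Z.
size 0: {}; under {} Z still reaches {J,M,P,R} ∋ M.
size 1: {J}, {K}, {R}; under {J} Z still reaches {M,P} ∋ M.
size 2: {J,K}, {J,R}, {K,R}; under {J,K} Z still reaches {M,P} ∋ M.
Z↔M cannot be blocked by any observed set — no back-door set.
No mediator lies on a directed Z→…→M path.
Neither criterion identifies P(M|do(Z)) in this graph.

P(M|do(Z)): not identifiable (no BD/FD set).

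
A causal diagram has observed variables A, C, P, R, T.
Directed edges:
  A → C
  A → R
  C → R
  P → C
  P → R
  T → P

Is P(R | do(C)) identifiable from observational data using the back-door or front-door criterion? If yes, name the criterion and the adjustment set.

desc(C)\{C}={R}; candidates ⊆ {A,P,T}.
size 0: {}; under {} C still reaches {A,P,R,T} ∋ R.
size 1: {A}, {P}, {T}; under {A} C still reaches {P,R,T} ∋ R.
{A,P}: C⊥R given {A,P} in G with C→· removed — back-door holds.
P(R|do(C)) = Σ_{A,P} P(R|C,A,P)·P(A,P).

P(R|do(C)): backdoor, adjust for {A, P}.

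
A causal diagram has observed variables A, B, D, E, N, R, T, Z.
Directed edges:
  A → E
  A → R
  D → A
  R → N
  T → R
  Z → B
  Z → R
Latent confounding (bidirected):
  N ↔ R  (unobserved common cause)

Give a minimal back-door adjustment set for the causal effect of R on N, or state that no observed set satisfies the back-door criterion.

R→N: no observed back-door set.

desc(R)\{R}={N}; candidates ⊆ {A,B,D,E,T,Z}.
R↔N: latent back-door arc(s) into R.
size 0: {}; under {} R still reaches {A,B,D,E,N,T,Z} ∋ N.
size 1: {A}, {B}, {D} …(+3); under {A} R still reaches {B,N,T,Z} ∋ N.
size 2: {A,B}, {A,D}, {A,E} …(+12); under {A,B} R still reaches {N,T,Z} ∋ N.
R↔N cannot be blocked by any observed set — no back-door set.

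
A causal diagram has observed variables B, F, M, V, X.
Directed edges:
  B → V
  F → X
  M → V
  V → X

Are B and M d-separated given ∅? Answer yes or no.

Bayes-Ball from B | ∅ reaches {V,X}.
M ∉ reach(B|∅) ⇒ B ⊥ M | ∅.

Yes — B ⊥ M | ∅.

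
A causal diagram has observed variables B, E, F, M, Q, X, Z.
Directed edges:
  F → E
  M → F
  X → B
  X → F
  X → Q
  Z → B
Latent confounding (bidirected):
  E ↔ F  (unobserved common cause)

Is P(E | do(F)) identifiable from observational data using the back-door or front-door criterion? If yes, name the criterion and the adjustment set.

desc(F)\{F}={E}; candidates ⊆ {B,M,Q,X,Z}.
F↔E: latent back-door arc(s) into F.
size 0: {}; under {} F still reaches {B,E,M,Q,X} ∋ E.
size 1: {B}, {M}, {Q} …(+2); under {B} F still reaches {E,M,Q,X,Z} ∋ E.
size 2: {B,M}, {B,Q}, {B,X} …(+7); under {B,M} F still reaches {E,Q,X,Z} ∋ E.
F↔E cannot be blocked by any observed set — no back-door set.
No mediator lies on a directed F→…→E path.
Neither criterion identifies P(E|do(F)) in this graph.

P(E|do(F)): not identifiable (no BD/FD set).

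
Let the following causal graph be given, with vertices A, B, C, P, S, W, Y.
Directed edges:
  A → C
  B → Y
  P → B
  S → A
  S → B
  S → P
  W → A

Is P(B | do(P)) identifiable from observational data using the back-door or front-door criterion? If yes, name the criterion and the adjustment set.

P(B|do(P)): backdoor, adjust for {S}.

desc(P)\{P}={B,Y}; candidates ⊆ {A,C,S,W}.
size 0: {}; under {} P still reaches {A,B,C,S,Y} ∋ B.
{S}: P⊥B given {S} in G with P→· removed — back-door holds.
P(B|do(P)) = Σ_{S} P(B|P,S)·P(S).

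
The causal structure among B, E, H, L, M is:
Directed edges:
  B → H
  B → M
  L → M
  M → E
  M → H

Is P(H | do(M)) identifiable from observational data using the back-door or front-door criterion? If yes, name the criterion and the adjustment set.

P(H|do(M)): backdoor, adjust for {B}.

desc(M)\{M}={E,H}; candidates ⊆ {B,L}.
size 0: {}; under {} M still reaches {B,H,L} ∋ H.
{B}: M⊥H given {B} in G with M→· removed — back-door holds.
P(H|do(M)) = Σ_{B} P(H|M,B)·P(B).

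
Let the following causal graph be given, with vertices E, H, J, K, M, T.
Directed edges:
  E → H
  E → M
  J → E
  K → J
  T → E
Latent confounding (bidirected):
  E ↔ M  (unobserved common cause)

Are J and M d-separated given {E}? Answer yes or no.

No — J and M are d-connected given {E}.

Bayes-Ball from J | {E} reaches {K,M,T}.
M ∈ reach(J|{E}) ⇒ J ⊥̸ M | {E}.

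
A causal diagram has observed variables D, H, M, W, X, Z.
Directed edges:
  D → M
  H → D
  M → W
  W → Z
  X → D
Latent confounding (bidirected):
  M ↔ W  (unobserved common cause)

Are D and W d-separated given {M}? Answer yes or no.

Bayes-Ball from D | {M} reaches {H,W,X,Z}.
W ∈ reach(D|{M}) ⇒ D ⊥̸ W | {M}.

No — D and W are d-connected given {M}.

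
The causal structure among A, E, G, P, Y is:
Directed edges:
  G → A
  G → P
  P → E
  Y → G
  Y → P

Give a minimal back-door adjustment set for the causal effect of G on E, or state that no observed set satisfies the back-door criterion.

desc(G)\{G}={A,E,P}; candidates ⊆ {Y}.
size 0: {}; under {} G still reaches {E,P,Y} ∋ E.
{Y}: G⊥E given {Y} in G with G→· removed — back-door holds.

G→E: minimal back-door set {Y}.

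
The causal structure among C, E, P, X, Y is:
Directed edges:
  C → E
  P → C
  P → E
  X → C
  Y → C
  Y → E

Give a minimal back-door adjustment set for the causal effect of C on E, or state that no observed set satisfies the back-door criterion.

desc(C)\{C}={E}; candidates ⊆ {P,X,Y}.
size 0: {}; under {} C still reaches {E,P,X,Y} ∋ E.
size 1: {P}, {X}, {Y}; under {P} C still reaches {E,X,Y} ∋ E.
{P,Y}: C⊥E given {P,Y} in G with C→· removed — back-door holds.

C→E: minimal back-door set {P, Y}.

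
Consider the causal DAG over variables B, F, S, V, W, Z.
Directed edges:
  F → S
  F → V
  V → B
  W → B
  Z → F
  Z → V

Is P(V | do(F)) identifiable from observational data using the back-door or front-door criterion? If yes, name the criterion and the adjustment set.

P(V|do(F)): backdoor, adjust for {Z}.

desc(F)\{F}={B,S,V}; candidates ⊆ {W,Z}.
size 0: {}; under {} F still reaches {B,V,Z} ∋ V.
{Z}: F⊥V given {Z} in G with F→· removed — back-door holds.
P(V|do(F)) = Σ_{Z} P(V|F,Z)·P(Z).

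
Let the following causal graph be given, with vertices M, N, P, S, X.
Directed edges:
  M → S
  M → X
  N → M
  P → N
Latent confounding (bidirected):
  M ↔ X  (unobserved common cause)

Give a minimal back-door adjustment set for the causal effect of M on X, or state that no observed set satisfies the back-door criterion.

M→X: no observed back-door set.

desc(M)\{M}={S,X}; candidates ⊆ {N,P}.
M↔X: latent back-door arc(s) into M.
size 0: {}; under {} M still reaches {N,P,X} ∋ X.
size 1: {N}, {P}; under {N} M still reaches {X} ∋ X.
size 2: {N,P}; under {N,P} M still reaches {X} ∋ X.
M↔X cannot be blocked by any observed set — no back-door set.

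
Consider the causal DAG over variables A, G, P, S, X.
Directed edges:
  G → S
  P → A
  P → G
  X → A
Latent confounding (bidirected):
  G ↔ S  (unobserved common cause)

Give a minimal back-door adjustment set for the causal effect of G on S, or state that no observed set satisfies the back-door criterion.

desc(G)\{G}={S}; candidates ⊆ {A,P,X}.
G↔S: latent back-door arc(s) into G.
size 0: {}; under {} G still reaches {A,P,S} ∋ S.
size 1: {A}, {P}, {X}; under {A} G still reaches {P,S,X} ∋ S.
size 2: {A,P}, {A,X}, {P,X}; under {A,P} G still reaches {S} ∋ S.
G↔S cannot be blocked by any observed set — no back-door set.

G→S: no observed back-door set.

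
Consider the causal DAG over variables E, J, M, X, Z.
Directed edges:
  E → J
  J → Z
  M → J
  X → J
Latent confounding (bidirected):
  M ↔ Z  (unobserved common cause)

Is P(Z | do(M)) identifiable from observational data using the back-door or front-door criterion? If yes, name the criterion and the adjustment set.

desc(M)\{M}={J,Z}; candidates ⊆ {E,X}.
M↔Z: latent back-door arc(s) into M.
size 0: {}; under {} M still reaches {Z} ∋ Z.
size 1: {E}, {X}; under {E} M still reaches {Z} ∋ Z.
size 2: {E,X}; under {E,X} M still reaches {Z} ∋ Z.
M↔Z cannot be blocked by any observed set — no back-door set.
{J}: (i) intercepts every directed M→Z path; (ii) no back-door M→{J}; (iii) {M} blocks every back-door {J}→Z. Front-door holds.
P(Z|do(M)) = Σ_{J} P(J|M) Σ_{M'} P(Z|J,M')P(M').

P(Z|do(M)): frontdoor, adjust for {J}.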